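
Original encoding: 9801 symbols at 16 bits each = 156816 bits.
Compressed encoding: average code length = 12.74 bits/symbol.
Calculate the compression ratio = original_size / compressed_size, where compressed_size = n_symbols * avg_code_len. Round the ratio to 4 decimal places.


original_size = n_symbols * orig_bits = 9801 * 16 = 156816 bits
compressed_size = n_symbols * avg_code_len = 9801 * 12.74 = 124864.74 bits
ratio = original_size / compressed_size = 156816 / 124864.74 = 1.2559

Compression ratio = 1.2559


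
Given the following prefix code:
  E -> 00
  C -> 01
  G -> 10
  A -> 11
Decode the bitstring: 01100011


Decoding step by step:
Bits 01 -> C
Bits 10 -> G
Bits 00 -> E
Bits 11 -> A


Decoded message: CGEA


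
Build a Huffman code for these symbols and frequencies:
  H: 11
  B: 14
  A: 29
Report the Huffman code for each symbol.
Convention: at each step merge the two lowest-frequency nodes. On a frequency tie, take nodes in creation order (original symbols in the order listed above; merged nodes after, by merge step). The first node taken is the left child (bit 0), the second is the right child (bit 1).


Huffman tree construction:
Step 1: Merge H(11) + B(14) = 25
Step 2: Merge (H+B)(25) + A(29) = 54
Read each symbol's code off the tree from the root (left child = 0, right child = 1).

Codes:
  H: 00 (length 2)
  B: 01 (length 2)
  A: 1 (length 1)
Average code length: 79/54 = 1.4630 bits/symbol


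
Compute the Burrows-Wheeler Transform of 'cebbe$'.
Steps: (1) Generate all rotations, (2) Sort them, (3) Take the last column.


Rotations (sorted):
  0: $cebbe -> last char: e
  1: bbe$ce -> last char: e
  2: be$ceb -> last char: b
  3: cebbe$ -> last char: $
  4: e$cebb -> last char: b
  5: ebbe$c -> last char: c


BWT = eeb$bc


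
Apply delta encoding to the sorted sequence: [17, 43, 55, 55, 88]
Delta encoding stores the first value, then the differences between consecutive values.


First value: 17
Deltas:
  43 - 17 = 26
  55 - 43 = 12
  55 - 55 = 0
  88 - 55 = 33


Delta encoded: [17, 26, 12, 0, 33]


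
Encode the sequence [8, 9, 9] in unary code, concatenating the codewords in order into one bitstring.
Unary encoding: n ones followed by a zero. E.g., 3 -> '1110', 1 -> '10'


Encode each number as n ones followed by a terminating 0:
  8 -> 111111110 (9 bits)
  9 -> 1111111110 (10 bits)
  9 -> 1111111110 (10 bits)
Total length = 9 + 10 + 10 = 29 bits.

Unary([8, 9, 9]) = 11111111011111111101111111110 (29 bits)


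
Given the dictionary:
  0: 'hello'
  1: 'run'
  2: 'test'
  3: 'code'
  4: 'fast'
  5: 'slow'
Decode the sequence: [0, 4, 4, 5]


Look up each index in the dictionary:
  0 -> 'hello'
  4 -> 'fast'
  4 -> 'fast'
  5 -> 'slow'

Decoded: "hello fast fast slow"


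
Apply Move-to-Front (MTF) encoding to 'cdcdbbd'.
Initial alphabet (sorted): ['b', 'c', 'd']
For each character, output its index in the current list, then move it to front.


MTF encoding:
'c': index 1 in ['b', 'c', 'd'] -> ['c', 'b', 'd']
'd': index 2 in ['c', 'b', 'd'] -> ['d', 'c', 'b']
'c': index 1 in ['d', 'c', 'b'] -> ['c', 'd', 'b']
'd': index 1 in ['c', 'd', 'b'] -> ['d', 'c', 'b']
'b': index 2 in ['d', 'c', 'b'] -> ['b', 'd', 'c']
'b': index 0 in ['b', 'd', 'c'] -> ['b', 'd', 'c']
'd': index 1 in ['b', 'd', 'c'] -> ['d', 'b', 'c']


Output: [1, 2, 1, 1, 2, 0, 1]


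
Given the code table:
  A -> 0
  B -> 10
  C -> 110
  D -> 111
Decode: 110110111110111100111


Decoding:
110 -> C
110 -> C
111 -> D
110 -> C
111 -> D
10 -> B
0 -> A
111 -> D


Result: CCDCDBAD


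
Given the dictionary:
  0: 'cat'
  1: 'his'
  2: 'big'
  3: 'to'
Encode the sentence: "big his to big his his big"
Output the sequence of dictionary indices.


Look up each word in the dictionary:
  'big' -> 2
  'his' -> 1
  'to' -> 3
  'big' -> 2
  'his' -> 1
  'his' -> 1
  'big' -> 2

Encoded: [2, 1, 3, 2, 1, 1, 2]


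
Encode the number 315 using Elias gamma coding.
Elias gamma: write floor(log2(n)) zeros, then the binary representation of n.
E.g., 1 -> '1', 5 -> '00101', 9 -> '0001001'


num_bits = floor(log2(315)) + 1 = 9
leading_zeros = num_bits - 1 = 8
binary(315) = 100111011

Elias gamma(315) = '00000000' + '100111011' = 00000000100111011 (17 bits)


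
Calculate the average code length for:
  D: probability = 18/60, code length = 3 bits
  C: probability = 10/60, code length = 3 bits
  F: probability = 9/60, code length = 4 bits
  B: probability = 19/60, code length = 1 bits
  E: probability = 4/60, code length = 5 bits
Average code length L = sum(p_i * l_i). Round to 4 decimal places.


Weighted contributions p_i * l_i:
  D: (18/60) * 3 = 54/60
  C: (10/60) * 3 = 30/60
  F: (9/60) * 4 = 36/60
  B: (19/60) * 1 = 19/60
  E: (4/60) * 5 = 20/60
Sum = (54 + 30 + 36 + 19 + 20)/60 = 159/60

L = 159/60 = 2.6500 bits/symbol


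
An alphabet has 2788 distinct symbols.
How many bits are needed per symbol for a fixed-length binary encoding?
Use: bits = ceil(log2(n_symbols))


log2(2788) = 11.445
Bracket: 2^11 = 2048 < 2788 <= 2^12 = 4096
So ceil(log2(2788)) = 12

bits = ceil(log2(2788)) = ceil(11.445) = 12 bits


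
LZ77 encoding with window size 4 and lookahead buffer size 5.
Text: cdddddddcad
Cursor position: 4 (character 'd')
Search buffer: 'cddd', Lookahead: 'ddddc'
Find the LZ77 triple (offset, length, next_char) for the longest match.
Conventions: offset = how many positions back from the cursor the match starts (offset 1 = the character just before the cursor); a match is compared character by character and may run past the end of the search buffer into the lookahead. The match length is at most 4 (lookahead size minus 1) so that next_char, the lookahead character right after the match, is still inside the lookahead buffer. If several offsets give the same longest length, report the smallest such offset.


Try each offset into the search buffer:
  offset=1 (pos 3, char 'd'): match length 4
  offset=2 (pos 2, char 'd'): match length 4
  offset=3 (pos 1, char 'd'): match length 4
  offset=4 (pos 0, char 'c'): match length 0
Longest match has length 4, found at offsets 1, 2, 3; take the smallest, offset 1.
next_char = character at position 4 + 4 = 8 -> 'c'

Best match: offset=1, length=4 (matching 'dddd' starting at position 3)
LZ77 triple: (1, 4, 'c')


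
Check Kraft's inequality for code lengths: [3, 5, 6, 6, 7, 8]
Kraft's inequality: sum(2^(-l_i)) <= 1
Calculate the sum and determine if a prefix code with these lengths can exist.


Sum = 2^(-3) + 2^(-5) + 2^(-6) + 2^(-6) + 2^(-7) + 2^(-8)
    = 0.125 + 0.03125 + 0.015625 + 0.015625 + 0.0078125 + 0.00390625
    = 51/256 = 0.19921875
Since 0.19921875 <= 1, Kraft's inequality IS satisfied.
A prefix code with these lengths CAN exist.

Kraft sum = 0.19921875. Satisfied.


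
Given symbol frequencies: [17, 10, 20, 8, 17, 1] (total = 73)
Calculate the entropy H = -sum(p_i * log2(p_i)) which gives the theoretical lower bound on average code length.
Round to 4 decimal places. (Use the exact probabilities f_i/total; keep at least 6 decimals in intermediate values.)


Per-symbol terms -p_i * log2(p_i) with p_i = f_i/73:
  p = 17/73 = 0.232877: log2(p) = -2.102362, -p*log2(p) = 0.489591
  p = 10/73 = 0.136986: log2(p) = -2.867896, -p*log2(p) = 0.392863
  p = 20/73 = 0.273973: log2(p) = -1.867896, -p*log2(p) = 0.511752
  p = 8/73 = 0.109589: log2(p) = -3.189825, -p*log2(p) = 0.349570
  p = 17/73 = 0.232877: log2(p) = -2.102362, -p*log2(p) = 0.489591
  p = 1/73 = 0.013699: log2(p) = -6.189825, -p*log2(p) = 0.084792
H = 0.489591 + 0.392863 + 0.511752 + 0.349570 + 0.489591 + 0.084792 = 2.318159

H = 2.3182 bits/symbol


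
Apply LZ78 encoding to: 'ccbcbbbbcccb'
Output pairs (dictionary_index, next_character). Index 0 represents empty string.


LZ78 encoding steps:
Dictionary: {0: ''}
Step 1: w='' (idx 0), next='c' -> output (0, 'c'), add 'c' as idx 1
Step 2: w='c' (idx 1), next='b' -> output (1, 'b'), add 'cb' as idx 2
Step 3: w='cb' (idx 2), next='b' -> output (2, 'b'), add 'cbb' as idx 3
Step 4: w='' (idx 0), next='b' -> output (0, 'b'), add 'b' as idx 4
Step 5: w='b' (idx 4), next='c' -> output (4, 'c'), add 'bc' as idx 5
Step 6: w='c' (idx 1), next='c' -> output (1, 'c'), add 'cc' as idx 6
Step 7: w='b' (idx 4), end of input -> output (4, '')


Encoded: [(0, 'c'), (1, 'b'), (2, 'b'), (0, 'b'), (4, 'c'), (1, 'c'), (4, '')]


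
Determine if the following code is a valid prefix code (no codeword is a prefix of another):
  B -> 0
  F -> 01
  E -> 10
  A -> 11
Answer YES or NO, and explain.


Checking each pair (does one codeword prefix another?):
  B='0' vs F='01': prefix -- VIOLATION

NO -- this is NOT a valid prefix code. B (0) is a prefix of F (01).


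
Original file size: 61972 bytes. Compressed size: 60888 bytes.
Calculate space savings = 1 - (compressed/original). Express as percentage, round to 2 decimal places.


ratio = compressed/original = 60888/61972 = 0.982508
savings = 1 - ratio = 1 - 0.982508 = 0.017492
as a percentage: 0.017492 * 100 = 1.75%

Space savings = 1 - 60888/61972 = 1.75%


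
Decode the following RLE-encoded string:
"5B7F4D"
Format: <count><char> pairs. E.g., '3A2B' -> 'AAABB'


Expanding each <count><char> pair:
  5B -> 'BBBBB'
  7F -> 'FFFFFFF'
  4D -> 'DDDD'

Decoded = BBBBBFFFFFFFDDDD


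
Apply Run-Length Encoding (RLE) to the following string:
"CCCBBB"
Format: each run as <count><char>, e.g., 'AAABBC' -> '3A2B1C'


Scanning runs left to right:
  i=0: run of 'C' x 3 -> '3C'
  i=3: run of 'B' x 3 -> '3B'

RLE = 3C3B


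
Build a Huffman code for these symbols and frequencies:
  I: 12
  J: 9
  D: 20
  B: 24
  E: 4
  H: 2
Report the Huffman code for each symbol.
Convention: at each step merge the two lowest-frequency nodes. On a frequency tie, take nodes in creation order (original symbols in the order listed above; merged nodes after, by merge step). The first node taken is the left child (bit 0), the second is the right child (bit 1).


Huffman tree construction:
Step 1: Merge H(2) + E(4) = 6
Step 2: Merge (H+E)(6) + J(9) = 15
Step 3: Merge I(12) + ((H+E)+J)(15) = 27
Step 4: Merge D(20) + B(24) = 44
Step 5: Merge (I+((H+E)+J))(27) + (D+B)(44) = 71
Read each symbol's code off the tree from the root (left child = 0, right child = 1).

Codes:
  I: 00 (length 2)
  J: 011 (length 3)
  D: 10 (length 2)
  B: 11 (length 2)
  E: 0101 (length 4)
  H: 0100 (length 4)
Average code length: 163/71 = 2.2958 bits/symbol


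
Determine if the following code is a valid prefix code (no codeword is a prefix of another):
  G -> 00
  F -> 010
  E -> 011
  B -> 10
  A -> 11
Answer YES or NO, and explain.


Checking each pair (does one codeword prefix another?):
  G='00' vs F='010': no prefix
  G='00' vs E='011': no prefix
  G='00' vs B='10': no prefix
  G='00' vs A='11': no prefix
  F='010' vs G='00': no prefix
  F='010' vs E='011': no prefix
  F='010' vs B='10': no prefix
  F='010' vs A='11': no prefix
  E='011' vs G='00': no prefix
  E='011' vs F='010': no prefix
  E='011' vs B='10': no prefix
  E='011' vs A='11': no prefix
  B='10' vs G='00': no prefix
  B='10' vs F='010': no prefix
  B='10' vs E='011': no prefix
  B='10' vs A='11': no prefix
  A='11' vs G='00': no prefix
  A='11' vs F='010': no prefix
  A='11' vs E='011': no prefix
  A='11' vs B='10': no prefix
No violation found over all pairs.

YES -- this is a valid prefix code. No codeword is a prefix of any other codeword.


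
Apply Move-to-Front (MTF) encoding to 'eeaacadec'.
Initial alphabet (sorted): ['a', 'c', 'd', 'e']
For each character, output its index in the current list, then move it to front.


MTF encoding:
'e': index 3 in ['a', 'c', 'd', 'e'] -> ['e', 'a', 'c', 'd']
'e': index 0 in ['e', 'a', 'c', 'd'] -> ['e', 'a', 'c', 'd']
'a': index 1 in ['e', 'a', 'c', 'd'] -> ['a', 'e', 'c', 'd']
'a': index 0 in ['a', 'e', 'c', 'd'] -> ['a', 'e', 'c', 'd']
'c': index 2 in ['a', 'e', 'c', 'd'] -> ['c', 'a', 'e', 'd']
'a': index 1 in ['c', 'a', 'e', 'd'] -> ['a', 'c', 'e', 'd']
'd': index 3 in ['a', 'c', 'e', 'd'] -> ['d', 'a', 'c', 'e']
'e': index 3 in ['d', 'a', 'c', 'e'] -> ['e', 'd', 'a', 'c']
'c': index 3 in ['e', 'd', 'a', 'c'] -> ['c', 'e', 'd', 'a']


Output: [3, 0, 1, 0, 2, 1, 3, 3, 3]


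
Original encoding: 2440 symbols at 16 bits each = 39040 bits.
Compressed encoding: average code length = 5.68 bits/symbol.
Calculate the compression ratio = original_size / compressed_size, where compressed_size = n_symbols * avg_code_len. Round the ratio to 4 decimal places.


original_size = n_symbols * orig_bits = 2440 * 16 = 39040 bits
compressed_size = n_symbols * avg_code_len = 2440 * 5.68 = 13859.2 bits
ratio = original_size / compressed_size = 39040 / 13859.2 = 2.8169

Compression ratio = 2.8169


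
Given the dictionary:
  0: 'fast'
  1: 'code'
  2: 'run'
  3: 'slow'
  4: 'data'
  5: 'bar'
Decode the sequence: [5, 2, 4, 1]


Look up each index in the dictionary:
  5 -> 'bar'
  2 -> 'run'
  4 -> 'data'
  1 -> 'code'

Decoded: "bar run data code"


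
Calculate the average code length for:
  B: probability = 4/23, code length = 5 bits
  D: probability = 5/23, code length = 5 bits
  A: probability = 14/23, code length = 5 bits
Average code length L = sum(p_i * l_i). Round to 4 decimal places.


Weighted contributions p_i * l_i:
  B: (4/23) * 5 = 20/23
  D: (5/23) * 5 = 25/23
  A: (14/23) * 5 = 70/23
Sum = (20 + 25 + 70)/23 = 115/23

L = 115/23 = 5.0000 bits/symbol


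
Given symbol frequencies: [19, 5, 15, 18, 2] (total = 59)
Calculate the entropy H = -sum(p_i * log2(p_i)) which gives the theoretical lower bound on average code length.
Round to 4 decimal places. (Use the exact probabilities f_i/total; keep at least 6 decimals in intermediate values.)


Per-symbol terms -p_i * log2(p_i) with p_i = f_i/59:
  p = 19/59 = 0.322034: log2(p) = -1.634716, -p*log2(p) = 0.526434
  p = 5/59 = 0.084746: log2(p) = -3.560715, -p*log2(p) = 0.301756
  p = 15/59 = 0.254237: log2(p) = -1.975752, -p*log2(p) = 0.502310
  p = 18/59 = 0.305085: log2(p) = -1.712718, -p*log2(p) = 0.522524
  p = 2/59 = 0.033898: log2(p) = -4.882643, -p*log2(p) = 0.165513
H = 0.526434 + 0.301756 + 0.502310 + 0.522524 + 0.165513 = 2.018537

H = 2.0185 bits/symbol


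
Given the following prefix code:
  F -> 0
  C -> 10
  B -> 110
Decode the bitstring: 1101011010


Decoding step by step:
Bits 110 -> B
Bits 10 -> C
Bits 110 -> B
Bits 10 -> C


Decoded message: BCBC


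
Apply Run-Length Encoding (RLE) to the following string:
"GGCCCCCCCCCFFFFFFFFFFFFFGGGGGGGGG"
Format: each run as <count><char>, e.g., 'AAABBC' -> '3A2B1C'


Scanning runs left to right:
  i=0: run of 'G' x 2 -> '2G'
  i=2: run of 'C' x 9 -> '9C'
  i=11: run of 'F' x 13 -> '13F'
  i=24: run of 'G' x 9 -> '9G'

RLE = 2G9C13F9G


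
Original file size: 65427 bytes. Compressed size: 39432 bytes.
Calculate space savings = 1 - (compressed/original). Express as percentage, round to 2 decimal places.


ratio = compressed/original = 39432/65427 = 0.602687
savings = 1 - ratio = 1 - 0.602687 = 0.397313
as a percentage: 0.397313 * 100 = 39.73%

Space savings = 1 - 39432/65427 = 39.73%


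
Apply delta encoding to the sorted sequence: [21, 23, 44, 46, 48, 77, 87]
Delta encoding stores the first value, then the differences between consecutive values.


First value: 21
Deltas:
  23 - 21 = 2
  44 - 23 = 21
  46 - 44 = 2
  48 - 46 = 2
  77 - 48 = 29
  87 - 77 = 10


Delta encoded: [21, 2, 21, 2, 2, 29, 10]


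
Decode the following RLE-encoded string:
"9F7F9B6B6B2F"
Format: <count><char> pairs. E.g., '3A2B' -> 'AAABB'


Expanding each <count><char> pair:
  9F -> 'FFFFFFFFF'
  7F -> 'FFFFFFF'
  9B -> 'BBBBBBBBB'
  6B -> 'BBBBBB'
  6B -> 'BBBBBB'
  2F -> 'FF'

Decoded = FFFFFFFFFFFFFFFFBBBBBBBBBBBBBBBBBBBBBFF


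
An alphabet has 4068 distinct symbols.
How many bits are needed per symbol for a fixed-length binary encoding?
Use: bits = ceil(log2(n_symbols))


log2(4068) = 11.9901
Bracket: 2^11 = 2048 < 4068 <= 2^12 = 4096
So ceil(log2(4068)) = 12

bits = ceil(log2(4068)) = ceil(11.9901) = 12 bits


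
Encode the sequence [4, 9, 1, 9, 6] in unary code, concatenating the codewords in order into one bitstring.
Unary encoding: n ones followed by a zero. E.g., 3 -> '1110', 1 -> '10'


Encode each number as n ones followed by a terminating 0:
  4 -> 11110 (5 bits)
  9 -> 1111111110 (10 bits)
  1 -> 10 (2 bits)
  9 -> 1111111110 (10 bits)
  6 -> 1111110 (7 bits)
Total length = 5 + 10 + 2 + 10 + 7 = 34 bits.

Unary([4, 9, 1, 9, 6]) = 1111011111111101011111111101111110 (34 bits)


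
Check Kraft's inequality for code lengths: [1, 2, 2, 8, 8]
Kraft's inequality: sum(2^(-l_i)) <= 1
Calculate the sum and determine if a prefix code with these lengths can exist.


Sum = 2^(-1) + 2^(-2) + 2^(-2) + 2^(-8) + 2^(-8)
    = 0.5 + 0.25 + 0.25 + 0.00390625 + 0.00390625
    = 258/256 = 1.0078125
Since 1.0078125 > 1, Kraft's inequality is NOT satisfied.
A prefix code with these lengths CANNOT exist.

Kraft sum = 1.0078125. Not satisfied.


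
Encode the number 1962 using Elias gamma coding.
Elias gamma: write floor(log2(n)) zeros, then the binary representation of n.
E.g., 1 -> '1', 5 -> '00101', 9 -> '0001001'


num_bits = floor(log2(1962)) + 1 = 11
leading_zeros = num_bits - 1 = 10
binary(1962) = 11110101010

Elias gamma(1962) = '0000000000' + '11110101010' = 000000000011110101010 (21 bits)


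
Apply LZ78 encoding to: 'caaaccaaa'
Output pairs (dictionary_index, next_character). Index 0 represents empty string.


LZ78 encoding steps:
Dictionary: {0: ''}
Step 1: w='' (idx 0), next='c' -> output (0, 'c'), add 'c' as idx 1
Step 2: w='' (idx 0), next='a' -> output (0, 'a'), add 'a' as idx 2
Step 3: w='a' (idx 2), next='a' -> output (2, 'a'), add 'aa' as idx 3
Step 4: w='c' (idx 1), next='c' -> output (1, 'c'), add 'cc' as idx 4
Step 5: w='aa' (idx 3), next='a' -> output (3, 'a'), add 'aaa' as idx 5


Encoded: [(0, 'c'), (0, 'a'), (2, 'a'), (1, 'c'), (3, 'a')]


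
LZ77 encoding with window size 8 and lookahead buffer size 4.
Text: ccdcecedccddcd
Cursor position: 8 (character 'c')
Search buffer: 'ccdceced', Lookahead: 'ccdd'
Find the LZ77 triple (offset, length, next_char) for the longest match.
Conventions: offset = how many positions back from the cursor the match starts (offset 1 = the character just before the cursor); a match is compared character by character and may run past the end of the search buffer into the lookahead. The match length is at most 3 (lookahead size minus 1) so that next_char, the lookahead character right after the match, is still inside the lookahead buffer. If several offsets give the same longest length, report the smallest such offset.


Try each offset into the search buffer:
  offset=1 (pos 7, char 'd'): match length 0
  offset=2 (pos 6, char 'e'): match length 0
  offset=3 (pos 5, char 'c'): match length 1
  offset=4 (pos 4, char 'e'): match length 0
  offset=5 (pos 3, char 'c'): match length 1
  offset=6 (pos 2, char 'd'): match length 0
  offset=7 (pos 1, char 'c'): match length 1
  offset=8 (pos 0, char 'c'): match length 3
Longest match has length 3 at offset 8.
next_char = character at position 8 + 3 = 11 -> 'd'

Best match: offset=8, length=3 (matching 'ccd' starting at position 0)
LZ77 triple: (8, 3, 'd')


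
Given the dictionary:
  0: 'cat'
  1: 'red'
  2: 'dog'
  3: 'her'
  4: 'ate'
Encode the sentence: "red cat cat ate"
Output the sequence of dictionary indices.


Look up each word in the dictionary:
  'red' -> 1
  'cat' -> 0
  'cat' -> 0
  'ate' -> 4

Encoded: [1, 0, 0, 4]


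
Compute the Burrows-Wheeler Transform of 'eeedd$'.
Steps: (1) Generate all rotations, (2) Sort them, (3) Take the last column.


Rotations (sorted):
  0: $eeedd -> last char: d
  1: d$eeed -> last char: d
  2: dd$eee -> last char: e
  3: edd$ee -> last char: e
  4: eedd$e -> last char: e
  5: eeedd$ -> last char: $


BWT = ddeee$


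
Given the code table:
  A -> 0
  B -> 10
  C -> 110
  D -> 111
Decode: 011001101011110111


Decoding:
0 -> A
110 -> C
0 -> A
110 -> C
10 -> B
111 -> D
10 -> B
111 -> D


Result: ACACBDBD


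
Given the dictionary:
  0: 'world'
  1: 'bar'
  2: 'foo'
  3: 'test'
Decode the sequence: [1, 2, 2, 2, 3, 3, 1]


Look up each index in the dictionary:
  1 -> 'bar'
  2 -> 'foo'
  2 -> 'foo'
  2 -> 'foo'
  3 -> 'test'
  3 -> 'test'
  1 -> 'bar'

Decoded: "bar foo foo foo test test bar"


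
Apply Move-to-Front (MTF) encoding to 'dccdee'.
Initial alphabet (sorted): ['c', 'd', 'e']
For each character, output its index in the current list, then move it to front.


MTF encoding:
'd': index 1 in ['c', 'd', 'e'] -> ['d', 'c', 'e']
'c': index 1 in ['d', 'c', 'e'] -> ['c', 'd', 'e']
'c': index 0 in ['c', 'd', 'e'] -> ['c', 'd', 'e']
'd': index 1 in ['c', 'd', 'e'] -> ['d', 'c', 'e']
'e': index 2 in ['d', 'c', 'e'] -> ['e', 'd', 'c']
'e': index 0 in ['e', 'd', 'c'] -> ['e', 'd', 'c']


Output: [1, 1, 0, 1, 2, 0]


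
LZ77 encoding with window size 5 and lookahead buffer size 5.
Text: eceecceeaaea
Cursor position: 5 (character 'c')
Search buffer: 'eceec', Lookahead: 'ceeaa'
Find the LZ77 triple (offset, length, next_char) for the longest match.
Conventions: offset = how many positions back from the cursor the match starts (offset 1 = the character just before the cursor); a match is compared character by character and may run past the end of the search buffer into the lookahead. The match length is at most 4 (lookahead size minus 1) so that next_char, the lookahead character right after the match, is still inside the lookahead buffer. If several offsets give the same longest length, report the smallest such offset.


Try each offset into the search buffer:
  offset=1 (pos 4, char 'c'): match length 1
  offset=2 (pos 3, char 'e'): match length 0
  offset=3 (pos 2, char 'e'): match length 0
  offset=4 (pos 1, char 'c'): match length 3
  offset=5 (pos 0, char 'e'): match length 0
Longest match has length 3 at offset 4.
next_char = character at position 5 + 3 = 8 -> 'a'

Best match: offset=4, length=3 (matching 'cee' starting at position 1)
LZ77 triple: (4, 3, 'a')


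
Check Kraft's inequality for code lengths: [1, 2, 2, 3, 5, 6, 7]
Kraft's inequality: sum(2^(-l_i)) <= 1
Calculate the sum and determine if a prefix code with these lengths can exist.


Sum = 2^(-1) + 2^(-2) + 2^(-2) + 2^(-3) + 2^(-5) + 2^(-6) + 2^(-7)
    = 0.5 + 0.25 + 0.25 + 0.125 + 0.03125 + 0.015625 + 0.0078125
    = 151/128 = 1.1796875
Since 1.1796875 > 1, Kraft's inequality is NOT satisfied.
A prefix code with these lengths CANNOT exist.

Kraft sum = 1.1796875. Not satisfied.


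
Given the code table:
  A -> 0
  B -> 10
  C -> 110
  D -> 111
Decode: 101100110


Decoding:
10 -> B
110 -> C
0 -> A
110 -> C


Result: BCAC


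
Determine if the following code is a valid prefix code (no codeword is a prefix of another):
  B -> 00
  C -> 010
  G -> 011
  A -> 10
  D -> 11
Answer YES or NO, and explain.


Checking each pair (does one codeword prefix another?):
  B='00' vs C='010': no prefix
  B='00' vs G='011': no prefix
  B='00' vs A='10': no prefix
  B='00' vs D='11': no prefix
  C='010' vs B='00': no prefix
  C='010' vs G='011': no prefix
  C='010' vs A='10': no prefix
  C='010' vs D='11': no prefix
  G='011' vs B='00': no prefix
  G='011' vs C='010': no prefix
  G='011' vs A='10': no prefix
  G='011' vs D='11': no prefix
  A='10' vs B='00': no prefix
  A='10' vs C='010': no prefix
  A='10' vs G='011': no prefix
  A='10' vs D='11': no prefix
  D='11' vs B='00': no prefix
  D='11' vs C='010': no prefix
  D='11' vs G='011': no prefix
  D='11' vs A='10': no prefix
No violation found over all pairs.

YES -- this is a valid prefix code. No codeword is a prefix of any other codeword.


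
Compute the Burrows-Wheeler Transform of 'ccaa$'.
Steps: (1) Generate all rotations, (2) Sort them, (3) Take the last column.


Rotations (sorted):
  0: $ccaa -> last char: a
  1: a$cca -> last char: a
  2: aa$cc -> last char: c
  3: caa$c -> last char: c
  4: ccaa$ -> last char: $


BWT = aacc$


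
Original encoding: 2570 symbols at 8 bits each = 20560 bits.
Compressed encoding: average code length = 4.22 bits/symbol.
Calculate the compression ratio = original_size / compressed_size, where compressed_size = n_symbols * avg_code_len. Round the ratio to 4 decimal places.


original_size = n_symbols * orig_bits = 2570 * 8 = 20560 bits
compressed_size = n_symbols * avg_code_len = 2570 * 4.22 = 10845.4 bits
ratio = original_size / compressed_size = 20560 / 10845.4 = 1.8957

Compression ratio = 1.8957


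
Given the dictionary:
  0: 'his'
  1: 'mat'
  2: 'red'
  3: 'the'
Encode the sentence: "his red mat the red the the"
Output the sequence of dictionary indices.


Look up each word in the dictionary:
  'his' -> 0
  'red' -> 2
  'mat' -> 1
  'the' -> 3
  'red' -> 2
  'the' -> 3
  'the' -> 3

Encoded: [0, 2, 1, 3, 2, 3, 3]


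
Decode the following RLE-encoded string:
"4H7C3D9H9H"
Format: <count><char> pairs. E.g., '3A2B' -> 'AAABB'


Expanding each <count><char> pair:
  4H -> 'HHHH'
  7C -> 'CCCCCCC'
  3D -> 'DDD'
  9H -> 'HHHHHHHHH'
  9H -> 'HHHHHHHHH'

Decoded = HHHHCCCCCCCDDDHHHHHHHHHHHHHHHHHH


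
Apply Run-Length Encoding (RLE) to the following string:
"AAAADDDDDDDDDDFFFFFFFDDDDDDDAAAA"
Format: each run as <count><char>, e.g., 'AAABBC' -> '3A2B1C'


Scanning runs left to right:
  i=0: run of 'A' x 4 -> '4A'
  i=4: run of 'D' x 10 -> '10D'
  i=14: run of 'F' x 7 -> '7F'
  i=21: run of 'D' x 7 -> '7D'
  i=28: run of 'A' x 4 -> '4A'

RLE = 4A10D7F7D4A


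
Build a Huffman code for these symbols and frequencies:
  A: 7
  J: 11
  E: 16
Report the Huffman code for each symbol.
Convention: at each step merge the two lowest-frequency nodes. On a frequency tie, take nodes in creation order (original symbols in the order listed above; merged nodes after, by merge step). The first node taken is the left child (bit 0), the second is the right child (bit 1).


Huffman tree construction:
Step 1: Merge A(7) + J(11) = 18
Step 2: Merge E(16) + (A+J)(18) = 34
Read each symbol's code off the tree from the root (left child = 0, right child = 1).

Codes:
  A: 10 (length 2)
  J: 11 (length 2)
  E: 0 (length 1)
Average code length: 52/34 = 1.5294 bits/symbol


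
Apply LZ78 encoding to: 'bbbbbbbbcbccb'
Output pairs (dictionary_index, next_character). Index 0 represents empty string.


LZ78 encoding steps:
Dictionary: {0: ''}
Step 1: w='' (idx 0), next='b' -> output (0, 'b'), add 'b' as idx 1
Step 2: w='b' (idx 1), next='b' -> output (1, 'b'), add 'bb' as idx 2
Step 3: w='bb' (idx 2), next='b' -> output (2, 'b'), add 'bbb' as idx 3
Step 4: w='bb' (idx 2), next='c' -> output (2, 'c'), add 'bbc' as idx 4
Step 5: w='b' (idx 1), next='c' -> output (1, 'c'), add 'bc' as idx 5
Step 6: w='' (idx 0), next='c' -> output (0, 'c'), add 'c' as idx 6
Step 7: w='b' (idx 1), end of input -> output (1, '')


Encoded: [(0, 'b'), (1, 'b'), (2, 'b'), (2, 'c'), (1, 'c'), (0, 'c'), (1, '')]


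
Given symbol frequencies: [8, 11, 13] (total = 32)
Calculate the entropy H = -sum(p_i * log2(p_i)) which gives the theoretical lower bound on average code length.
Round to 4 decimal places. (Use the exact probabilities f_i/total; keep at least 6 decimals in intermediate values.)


Per-symbol terms -p_i * log2(p_i) with p_i = f_i/32:
  p = 8/32 = 0.250000: log2(p) = -2.000000, -p*log2(p) = 0.500000
  p = 11/32 = 0.343750: log2(p) = -1.540568, -p*log2(p) = 0.529570
  p = 13/32 = 0.406250: log2(p) = -1.299560, -p*log2(p) = 0.527946
H = 0.500000 + 0.529570 + 0.527946 = 1.557516

H = 1.5575 bits/symbol


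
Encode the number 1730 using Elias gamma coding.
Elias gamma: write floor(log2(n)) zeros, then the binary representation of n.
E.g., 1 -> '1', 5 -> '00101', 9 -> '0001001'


num_bits = floor(log2(1730)) + 1 = 11
leading_zeros = num_bits - 1 = 10
binary(1730) = 11011000010

Elias gamma(1730) = '0000000000' + '11011000010' = 000000000011011000010 (21 bits)


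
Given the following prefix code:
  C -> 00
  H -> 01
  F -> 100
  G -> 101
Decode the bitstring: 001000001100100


Decoding step by step:
Bits 00 -> C
Bits 100 -> F
Bits 00 -> C
Bits 01 -> H
Bits 100 -> F
Bits 100 -> F


Decoded message: CFCHFF


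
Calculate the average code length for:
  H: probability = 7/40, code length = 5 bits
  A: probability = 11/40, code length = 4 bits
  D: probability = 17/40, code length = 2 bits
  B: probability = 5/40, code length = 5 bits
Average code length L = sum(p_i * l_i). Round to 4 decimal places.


Weighted contributions p_i * l_i:
  H: (7/40) * 5 = 35/40
  A: (11/40) * 4 = 44/40
  D: (17/40) * 2 = 34/40
  B: (5/40) * 5 = 25/40
Sum = (35 + 44 + 34 + 25)/40 = 138/40

L = 138/40 = 3.4500 bits/symbol


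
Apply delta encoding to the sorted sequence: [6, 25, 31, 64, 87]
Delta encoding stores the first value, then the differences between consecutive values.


First value: 6
Deltas:
  25 - 6 = 19
  31 - 25 = 6
  64 - 31 = 33
  87 - 64 = 23


Delta encoded: [6, 19, 6, 33, 23]


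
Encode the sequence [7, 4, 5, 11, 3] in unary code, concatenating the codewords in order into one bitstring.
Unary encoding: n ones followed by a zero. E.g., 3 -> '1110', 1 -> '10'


Encode each number as n ones followed by a terminating 0:
  7 -> 11111110 (8 bits)
  4 -> 11110 (5 bits)
  5 -> 111110 (6 bits)
  11 -> 111111111110 (12 bits)
  3 -> 1110 (4 bits)
Total length = 8 + 5 + 6 + 12 + 4 = 35 bits.

Unary([7, 4, 5, 11, 3]) = 11111110111101111101111111111101110 (35 bits)


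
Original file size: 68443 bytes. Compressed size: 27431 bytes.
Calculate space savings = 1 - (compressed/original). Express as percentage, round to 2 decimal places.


ratio = compressed/original = 27431/68443 = 0.400786
savings = 1 - ratio = 1 - 0.400786 = 0.599214
as a percentage: 0.599214 * 100 = 59.92%

Space savings = 1 - 27431/68443 = 59.92%


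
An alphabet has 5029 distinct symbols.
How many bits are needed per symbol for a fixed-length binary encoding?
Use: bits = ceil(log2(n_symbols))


log2(5029) = 12.2961
Bracket: 2^12 = 4096 < 5029 <= 2^13 = 8192
So ceil(log2(5029)) = 13

bits = ceil(log2(5029)) = ceil(12.2961) = 13 bits


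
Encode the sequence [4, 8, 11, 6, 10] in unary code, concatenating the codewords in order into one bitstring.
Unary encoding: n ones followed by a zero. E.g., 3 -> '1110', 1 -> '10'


Encode each number as n ones followed by a terminating 0:
  4 -> 11110 (5 bits)
  8 -> 111111110 (9 bits)
  11 -> 111111111110 (12 bits)
  6 -> 1111110 (7 bits)
  10 -> 11111111110 (11 bits)
Total length = 5 + 9 + 12 + 7 + 11 = 44 bits.

Unary([4, 8, 11, 6, 10]) = 11110111111110111111111110111111011111111110 (44 bits)


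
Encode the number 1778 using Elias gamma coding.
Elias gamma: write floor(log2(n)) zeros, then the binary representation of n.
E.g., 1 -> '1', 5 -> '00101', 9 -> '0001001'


num_bits = floor(log2(1778)) + 1 = 11
leading_zeros = num_bits - 1 = 10
binary(1778) = 11011110010

Elias gamma(1778) = '0000000000' + '11011110010' = 000000000011011110010 (21 bits)


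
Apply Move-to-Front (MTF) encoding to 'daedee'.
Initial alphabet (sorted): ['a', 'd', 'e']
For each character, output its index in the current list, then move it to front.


MTF encoding:
'd': index 1 in ['a', 'd', 'e'] -> ['d', 'a', 'e']
'a': index 1 in ['d', 'a', 'e'] -> ['a', 'd', 'e']
'e': index 2 in ['a', 'd', 'e'] -> ['e', 'a', 'd']
'd': index 2 in ['e', 'a', 'd'] -> ['d', 'e', 'a']
'e': index 1 in ['d', 'e', 'a'] -> ['e', 'd', 'a']
'e': index 0 in ['e', 'd', 'a'] -> ['e', 'd', 'a']


Output: [1, 1, 2, 2, 1, 0]


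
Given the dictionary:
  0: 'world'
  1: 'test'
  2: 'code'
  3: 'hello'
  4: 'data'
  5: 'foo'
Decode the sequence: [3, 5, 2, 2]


Look up each index in the dictionary:
  3 -> 'hello'
  5 -> 'foo'
  2 -> 'code'
  2 -> 'code'

Decoded: "hello foo code code"


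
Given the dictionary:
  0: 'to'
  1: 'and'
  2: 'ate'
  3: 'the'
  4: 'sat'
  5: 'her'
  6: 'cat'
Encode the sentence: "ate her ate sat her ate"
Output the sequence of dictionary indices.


Look up each word in the dictionary:
  'ate' -> 2
  'her' -> 5
  'ate' -> 2
  'sat' -> 4
  'her' -> 5
  'ate' -> 2

Encoded: [2, 5, 2, 4, 5, 2]


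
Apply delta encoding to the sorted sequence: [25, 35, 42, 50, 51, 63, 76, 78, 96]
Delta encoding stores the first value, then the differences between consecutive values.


First value: 25
Deltas:
  35 - 25 = 10
  42 - 35 = 7
  50 - 42 = 8
  51 - 50 = 1
  63 - 51 = 12
  76 - 63 = 13
  78 - 76 = 2
  96 - 78 = 18


Delta encoded: [25, 10, 7, 8, 1, 12, 13, 2, 18]


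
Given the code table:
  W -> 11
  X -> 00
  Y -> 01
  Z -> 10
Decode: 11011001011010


Decoding:
11 -> W
01 -> Y
10 -> Z
01 -> Y
01 -> Y
10 -> Z
10 -> Z


Result: WYZYYZZ


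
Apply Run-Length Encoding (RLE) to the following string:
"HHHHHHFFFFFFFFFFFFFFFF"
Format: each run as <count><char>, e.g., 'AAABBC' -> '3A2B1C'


Scanning runs left to right:
  i=0: run of 'H' x 6 -> '6H'
  i=6: run of 'F' x 16 -> '16F'

RLE = 6H16F


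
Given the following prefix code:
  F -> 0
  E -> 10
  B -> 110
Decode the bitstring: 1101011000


Decoding step by step:
Bits 110 -> B
Bits 10 -> E
Bits 110 -> B
Bits 0 -> F
Bits 0 -> F


Decoded message: BEBFF


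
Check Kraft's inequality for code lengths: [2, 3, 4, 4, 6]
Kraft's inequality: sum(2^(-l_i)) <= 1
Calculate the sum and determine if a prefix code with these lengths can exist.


Sum = 2^(-2) + 2^(-3) + 2^(-4) + 2^(-4) + 2^(-6)
    = 0.25 + 0.125 + 0.0625 + 0.0625 + 0.015625
    = 33/64 = 0.515625
Since 0.515625 <= 1, Kraft's inequality IS satisfied.
A prefix code with these lengths CAN exist.

Kraft sum = 0.515625. Satisfied.


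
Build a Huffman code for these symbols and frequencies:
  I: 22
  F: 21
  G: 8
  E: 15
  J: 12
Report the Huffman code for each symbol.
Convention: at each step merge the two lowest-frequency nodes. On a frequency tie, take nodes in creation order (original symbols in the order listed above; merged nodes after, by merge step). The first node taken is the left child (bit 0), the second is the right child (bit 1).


Huffman tree construction:
Step 1: Merge G(8) + J(12) = 20
Step 2: Merge E(15) + (G+J)(20) = 35
Step 3: Merge F(21) + I(22) = 43
Step 4: Merge (E+(G+J))(35) + (F+I)(43) = 78
Read each symbol's code off the tree from the root (left child = 0, right child = 1).

Codes:
  I: 11 (length 2)
  F: 10 (length 2)
  G: 010 (length 3)
  E: 00 (length 2)
  J: 011 (length 3)
Average code length: 176/78 = 2.2564 bits/symbol


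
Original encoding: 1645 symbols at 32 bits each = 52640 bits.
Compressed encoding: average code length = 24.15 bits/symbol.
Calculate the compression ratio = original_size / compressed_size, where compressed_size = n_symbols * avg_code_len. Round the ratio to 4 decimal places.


original_size = n_symbols * orig_bits = 1645 * 32 = 52640 bits
compressed_size = n_symbols * avg_code_len = 1645 * 24.15 = 39726.75 bits
ratio = original_size / compressed_size = 52640 / 39726.75 = 1.3251

Compression ratio = 1.3251


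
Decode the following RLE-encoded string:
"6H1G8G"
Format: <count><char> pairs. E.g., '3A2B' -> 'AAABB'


Expanding each <count><char> pair:
  6H -> 'HHHHHH'
  1G -> 'G'
  8G -> 'GGGGGGGG'

Decoded = HHHHHHGGGGGGGGG


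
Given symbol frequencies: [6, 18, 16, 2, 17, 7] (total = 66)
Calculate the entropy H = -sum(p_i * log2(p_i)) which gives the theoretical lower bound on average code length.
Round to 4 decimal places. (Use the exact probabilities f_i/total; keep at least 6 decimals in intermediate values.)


Per-symbol terms -p_i * log2(p_i) with p_i = f_i/66:
  p = 6/66 = 0.090909: log2(p) = -3.459432, -p*log2(p) = 0.314494
  p = 18/66 = 0.272727: log2(p) = -1.874469, -p*log2(p) = 0.511219
  p = 16/66 = 0.242424: log2(p) = -2.044394, -p*log2(p) = 0.495611
  p = 2/66 = 0.030303: log2(p) = -5.044394, -p*log2(p) = 0.152860
  p = 17/66 = 0.257576: log2(p) = -1.956931, -p*log2(p) = 0.504058
  p = 7/66 = 0.106061: log2(p) = -3.237039, -p*log2(p) = 0.343322
H = 0.314494 + 0.511219 + 0.495611 + 0.152860 + 0.504058 + 0.343322 = 2.321564

H = 2.3216 bits/symbol


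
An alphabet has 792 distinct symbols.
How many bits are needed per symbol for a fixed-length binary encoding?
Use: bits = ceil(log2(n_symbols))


log2(792) = 9.6294
Bracket: 2^9 = 512 < 792 <= 2^10 = 1024
So ceil(log2(792)) = 10

bits = ceil(log2(792)) = ceil(9.6294) = 10 bits


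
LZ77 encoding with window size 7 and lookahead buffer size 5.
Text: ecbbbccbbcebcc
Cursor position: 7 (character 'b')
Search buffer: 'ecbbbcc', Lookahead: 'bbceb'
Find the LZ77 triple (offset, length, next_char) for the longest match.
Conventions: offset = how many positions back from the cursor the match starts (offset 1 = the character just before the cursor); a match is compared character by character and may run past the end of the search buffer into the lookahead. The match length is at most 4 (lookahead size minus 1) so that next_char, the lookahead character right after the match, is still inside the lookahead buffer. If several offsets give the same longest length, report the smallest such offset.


Try each offset into the search buffer:
  offset=1 (pos 6, char 'c'): match length 0
  offset=2 (pos 5, char 'c'): match length 0
  offset=3 (pos 4, char 'b'): match length 1
  offset=4 (pos 3, char 'b'): match length 3
  offset=5 (pos 2, char 'b'): match length 2
  offset=6 (pos 1, char 'c'): match length 0
  offset=7 (pos 0, char 'e'): match length 0
Longest match has length 3 at offset 4.
next_char = character at position 7 + 3 = 10 -> 'e'

Best match: offset=4, length=3 (matching 'bbc' starting at position 3)
LZ77 triple: (4, 3, 'e')


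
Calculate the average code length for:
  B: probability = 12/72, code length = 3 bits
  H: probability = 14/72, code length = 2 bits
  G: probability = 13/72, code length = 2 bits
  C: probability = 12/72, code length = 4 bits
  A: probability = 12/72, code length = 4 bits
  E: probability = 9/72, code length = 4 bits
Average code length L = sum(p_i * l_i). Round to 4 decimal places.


Weighted contributions p_i * l_i:
  B: (12/72) * 3 = 36/72
  H: (14/72) * 2 = 28/72
  G: (13/72) * 2 = 26/72
  C: (12/72) * 4 = 48/72
  A: (12/72) * 4 = 48/72
  E: (9/72) * 4 = 36/72
Sum = (36 + 28 + 26 + 48 + 48 + 36)/72 = 222/72

L = 222/72 = 3.0833 bits/symbol


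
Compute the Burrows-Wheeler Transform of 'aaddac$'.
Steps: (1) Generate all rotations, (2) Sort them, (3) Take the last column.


Rotations (sorted):
  0: $aaddac -> last char: c
  1: aaddac$ -> last char: $
  2: ac$aadd -> last char: d
  3: addac$a -> last char: a
  4: c$aadda -> last char: a
  5: dac$aad -> last char: d
  6: ddac$aa -> last char: a


BWT = c$daada


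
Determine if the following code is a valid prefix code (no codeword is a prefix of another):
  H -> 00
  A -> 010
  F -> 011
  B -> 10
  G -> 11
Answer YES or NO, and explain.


Checking each pair (does one codeword prefix another?):
  H='00' vs A='010': no prefix
  H='00' vs F='011': no prefix
  H='00' vs B='10': no prefix
  H='00' vs G='11': no prefix
  A='010' vs H='00': no prefix
  A='010' vs F='011': no prefix
  A='010' vs B='10': no prefix
  A='010' vs G='11': no prefix
  F='011' vs H='00': no prefix
  F='011' vs A='010': no prefix
  F='011' vs B='10': no prefix
  F='011' vs G='11': no prefix
  B='10' vs H='00': no prefix
  B='10' vs A='010': no prefix
  B='10' vs F='011': no prefix
  B='10' vs G='11': no prefix
  G='11' vs H='00': no prefix
  G='11' vs A='010': no prefix
  G='11' vs F='011': no prefix
  G='11' vs B='10': no prefix
No violation found over all pairs.

YES -- this is a valid prefix code. No codeword is a prefix of any other codeword.


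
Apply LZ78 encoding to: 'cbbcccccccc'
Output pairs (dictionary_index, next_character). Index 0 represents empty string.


LZ78 encoding steps:
Dictionary: {0: ''}
Step 1: w='' (idx 0), next='c' -> output (0, 'c'), add 'c' as idx 1
Step 2: w='' (idx 0), next='b' -> output (0, 'b'), add 'b' as idx 2
Step 3: w='b' (idx 2), next='c' -> output (2, 'c'), add 'bc' as idx 3
Step 4: w='c' (idx 1), next='c' -> output (1, 'c'), add 'cc' as idx 4
Step 5: w='cc' (idx 4), next='c' -> output (4, 'c'), add 'ccc' as idx 5
Step 6: w='cc' (idx 4), end of input -> output (4, '')


Encoded: [(0, 'c'), (0, 'b'), (2, 'c'), (1, 'c'), (4, 'c'), (4, '')]
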